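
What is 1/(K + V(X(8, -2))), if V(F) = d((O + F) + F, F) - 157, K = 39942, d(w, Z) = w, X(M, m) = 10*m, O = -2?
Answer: 1/39743 ≈ 2.5162e-5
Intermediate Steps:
V(F) = -159 + 2*F (V(F) = ((-2 + F) + F) - 157 = (-2 + 2*F) - 157 = -159 + 2*F)
1/(K + V(X(8, -2))) = 1/(39942 + (-159 + 2*(10*(-2)))) = 1/(39942 + (-159 + 2*(-20))) = 1/(39942 + (-159 - 40)) = 1/(39942 - 199) = 1/39743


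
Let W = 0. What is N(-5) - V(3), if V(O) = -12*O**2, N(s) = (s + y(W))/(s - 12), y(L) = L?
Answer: 1841/17 ≈ 108.29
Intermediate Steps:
N(s) = s/(-12 + s) (N(s) = (s + 0)/(s - 12) = s/(-12 + s))
N(-5) - V(3) = -5/(-12 - 5) - (-12)*3**2 = -5/(-17) - (-12)*9 = -5*(-1/17) - 1*(-108) = 5/17 + 108 = 1841/17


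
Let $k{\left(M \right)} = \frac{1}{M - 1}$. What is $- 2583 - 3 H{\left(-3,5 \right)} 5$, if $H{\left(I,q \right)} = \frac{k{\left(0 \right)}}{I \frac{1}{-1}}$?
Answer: $-12915$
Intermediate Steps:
$k{\left(M \right)} = \frac{1}{-1 + M}$
$H{\left(I,q \right)} = \frac{1}{I}$ ($H{\left(I,q \right)} = \frac{1}{\left(-1 + 0\right) \frac{I}{-1}} = \frac{1}{\left(-1\right) I \left(-1\right)} = - \frac{1}{\left(-1\right) I} = - \frac{-1}{I} = \frac{1}{I}$)
$- 2583 - 3 H{\left(-3,5 \right)} 5 = - 2583 - \frac{3}{-3} \cdot 5 = - 2583 \left(-3\right) \left(- \frac{1}{3}\right) 5 = - 2583 \cdot 1 \cdot 5 = \left(-2583\right) 5 = -12915$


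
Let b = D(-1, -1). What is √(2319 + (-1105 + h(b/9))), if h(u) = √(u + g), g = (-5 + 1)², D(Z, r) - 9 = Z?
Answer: √(10926 + 6*√38)/3 ≈ 34.901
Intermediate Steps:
D(Z, r) = 9 + Z
b = 8 (b = 9 - 1 = 8)
g = 16 (g = (-4)² = 16)
h(u) = √(16 + u) (h(u) = √(u + 16) = √(16 + u))
√(2319 + (-1105 + h(b/9))) = √(2319 + (-1105 + √(16 + 8/9))) = √(2319 + (-1105 + √(152/9))) = √(2319 + (-1105 + 2*√38/3)) = √(1214 + 2*√38/3)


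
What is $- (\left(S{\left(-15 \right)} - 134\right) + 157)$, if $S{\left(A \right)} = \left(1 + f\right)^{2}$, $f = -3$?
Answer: $-27$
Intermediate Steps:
$S{\left(A \right)} = 4$ ($S{\left(A \right)} = \left(1 - 3\right)^{2} = \left(-2\right)^{2} = 4$)
$- (\left(S{\left(-15 \right)} - 134\right) + 157) = - (\left(4 - 134\right) + 157) = - (-130 + 157) = \left(-1\right) 27 = -27$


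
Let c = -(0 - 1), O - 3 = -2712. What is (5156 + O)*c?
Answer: 2447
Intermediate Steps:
O = -2709 (O = 3 - 2712 = -2709)
c = 1 (c = -1*(-1) = 1)
(5156 + O)*c = (5156 - 2709)*1 = 2447*1 = 2447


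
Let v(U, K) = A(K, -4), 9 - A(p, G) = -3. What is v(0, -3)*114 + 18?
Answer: 1386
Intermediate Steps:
A(p, G) = 12 (A(p, G) = 9 - 1*(-3) = 9 + 3 = 12)
v(U, K) = 12
v(0, -3)*114 + 18 = 12*114 + 18 = 1368 + 18 = 1386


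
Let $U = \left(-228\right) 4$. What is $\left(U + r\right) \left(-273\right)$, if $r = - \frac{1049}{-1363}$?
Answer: $\frac{339067911}{1363} \approx 2.4877 \cdot 10^{5}$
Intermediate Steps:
$r = \frac{1049}{1363}$ ($r = \left(-1049\right) \left(- \frac{1}{1363}\right) = \frac{1049}{1363} \approx 0.76963$)
$U = -912$
$\left(U + r\right) \left(-273\right) = \left(-912 + \frac{1049}{1363}\right) \left(-273\right) = \left(- \frac{1242007}{1363}\right) \left(-273\right) = \frac{339067911}{1363}$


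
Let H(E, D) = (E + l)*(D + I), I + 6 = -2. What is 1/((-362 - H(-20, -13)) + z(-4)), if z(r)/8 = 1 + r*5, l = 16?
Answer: -1/598 ≈ -0.0016722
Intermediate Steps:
I = -8 (I = -6 - 2 = -8)
H(E, D) = (-8 + D)*(16 + E) (H(E, D) = (E + 16)*(D - 8) = (16 + E)*(-8 + D) = (-8 + D)*(16 + E))
z(r) = 8 + 40*r (z(r) = 8*(1 + r*5) = 8*(1 + 5*r) = 8 + 40*r)
1/((-362 - H(-20, -13)) + z(-4)) = 1/((-362 - (-128 - 8*(-20) + 16*(-13) - 13*(-20))) + (8 + 40*(-4))) = 1/((-362 - (-128 + 160 - 208 + 260)) + (8 - 160)) = 1/((-362 - 1*84) - 152) = 1/((-362 - 84) - 152) = 1/(-446 - 152) = 1/(-598) = -1/598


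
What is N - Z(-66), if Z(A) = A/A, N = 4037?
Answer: 4036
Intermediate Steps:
Z(A) = 1
N - Z(-66) = 4037 - 1*1 = 4037 - 1 = 4036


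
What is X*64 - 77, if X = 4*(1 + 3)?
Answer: 947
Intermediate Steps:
X = 16 (X = 4*4 = 16)
X*64 - 77 = 16*64 - 77 = 1024 - 77 = 947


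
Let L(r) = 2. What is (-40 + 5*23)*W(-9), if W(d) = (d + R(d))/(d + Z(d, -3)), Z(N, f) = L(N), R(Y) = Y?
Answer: 1350/7 ≈ 192.86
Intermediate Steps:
Z(N, f) = 2
W(d) = 2*d/(2 + d) (W(d) = (d + d)/(d + 2) = (2*d)/(2 + d) = 2*d/(2 + d))
(-40 + 5*23)*W(-9) = (-40 + 5*23)*(2*(-9)/(2 - 9)) = (-40 + 115)*(2*(-9)/(-7)) = 75*(2*(-9)*(-1/7)) = 75*(18/7) = 1350/7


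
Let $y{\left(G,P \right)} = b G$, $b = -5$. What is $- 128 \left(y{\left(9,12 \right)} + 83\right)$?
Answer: $-4864$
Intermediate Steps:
$y{\left(G,P \right)} = - 5 G$
$- 128 \left(y{\left(9,12 \right)} + 83\right) = - 128 \left(\left(-5\right) 9 + 83\right) = - 128 \left(-45 + 83\right) = \left(-128\right) 38 = -4864$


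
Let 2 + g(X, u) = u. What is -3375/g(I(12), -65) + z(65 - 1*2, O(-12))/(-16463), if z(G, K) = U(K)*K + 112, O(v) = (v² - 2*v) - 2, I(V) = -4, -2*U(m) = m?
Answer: 56478247/1103021 ≈ 51.203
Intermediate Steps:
U(m) = -m/2
g(X, u) = -2 + u
O(v) = -2 + v² - 2*v
z(G, K) = 112 - K²/2 (z(G, K) = (-K/2)*K + 112 = -K²/2 + 112 = 112 - K²/2)
-3375/g(I(12), -65) + z(65 - 1*2, O(-12))/(-16463) = -3375/(-2 - 65) + (112 - (-2 + (-12)² - 2*(-12))²/2)/(-16463) = -3375/(-67) + (112 - (-2 + 144 + 24)²/2)*(-1/16463) = -3375*(-1/67) + (112 - ½*166²)*(-1/16463) = 3375/67 + (112 - ½*27556)*(-1/16463) = 3375/67 + (112 - 13778)*(-1/16463) = 3375/67 - 13666*(-1/16463) = 3375/67 + 13666/16463 = 56478247/1103021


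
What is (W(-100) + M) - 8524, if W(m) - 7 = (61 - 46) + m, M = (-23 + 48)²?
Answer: -7977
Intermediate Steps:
M = 625 (M = 25² = 625)
W(m) = 22 + m (W(m) = 7 + ((61 - 46) + m) = 7 + (15 + m) = 22 + m)
(W(-100) + M) - 8524 = ((22 - 100) + 625) - 8524 = (-78 + 625) - 8524 = 547 - 8524 = -7977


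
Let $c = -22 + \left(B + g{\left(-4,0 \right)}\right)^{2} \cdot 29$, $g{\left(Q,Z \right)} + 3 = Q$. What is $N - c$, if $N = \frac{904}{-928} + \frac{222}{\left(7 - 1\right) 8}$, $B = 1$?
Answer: $- \frac{236257}{232} \approx -1018.3$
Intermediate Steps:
$g{\left(Q,Z \right)} = -3 + Q$
$N = \frac{847}{232}$ ($N = 904 \left(- \frac{1}{928}\right) + \frac{222}{6 \cdot 8} = - \frac{113}{116} + \frac{222}{48} = - \frac{113}{116} + 222 \cdot \frac{1}{48} = - \frac{113}{116} + \frac{37}{8} = \frac{847}{232} \approx 3.6509$)
$c = 1022$ ($c = -22 + \left(1 - 7\right)^{2} \cdot 29 = -22 + \left(-6\right)^{2} \cdot 29 = -22 + 36 \cdot 29 = -22 + 1044 = 1022$)
$N - c = \frac{847}{232} - 1022 = - \frac{236257}{232}$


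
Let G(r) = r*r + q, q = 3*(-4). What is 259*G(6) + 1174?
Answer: 7390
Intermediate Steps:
q = -12
G(r) = -12 + r² (G(r) = r*r - 12 = r² - 12 = -12 + r²)
259*G(6) + 1174 = 259*(-12 + 6²) + 1174 = 259*(-12 + 36) + 1174 = 259*24 + 1174 = 6216 + 1174 = 7390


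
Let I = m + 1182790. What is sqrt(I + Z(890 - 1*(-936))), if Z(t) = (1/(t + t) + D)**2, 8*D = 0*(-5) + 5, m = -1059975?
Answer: sqrt(6552006568529)/7304 ≈ 350.45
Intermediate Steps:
D = 5/8 (D = (0*(-5) + 5)/8 = (0 + 5)/8 = (1/8)*5 = 5/8 ≈ 0.62500)
Z(t) = (5/8 + 1/(2*t))**2 (Z(t) = (1/(t + t) + 5/8)**2 = (1/(2*t) + 5/8)**2 = (5/8 + 1/(2*t))**2)
I = 122815 (I = -1059975 + 1182790 = 122815)
sqrt(I + Z(890 - 1*(-936))) = sqrt(122815 + (4 + 5*(890 - 1*(-936)))**2/(64*(890 - 1*(-936))**2)) = sqrt(122815 + (4 + 5*(890 + 936))**2/(64*(890 + 936)**2)) = sqrt(122815 + (1/64)*(4 + 5*1826)**2/1826**2) = sqrt(122815 + (1/64)*(1/3334276)*(4 + 9130)**2) = sqrt(122815 + (1/64)*(1/3334276)*9134**2) = sqrt(122815 + (1/64)*(1/3334276)*83429956) = sqrt(122815 + 20857489/53348416) = sqrt(6552006568529/53348416) = sqrt(6552006568529)/7304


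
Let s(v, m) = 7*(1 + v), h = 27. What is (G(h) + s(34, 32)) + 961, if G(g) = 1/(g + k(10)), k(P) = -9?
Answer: 21709/18 ≈ 1206.1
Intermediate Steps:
G(g) = 1/(-9 + g) (G(g) = 1/(g - 9) = 1/(-9 + g))
s(v, m) = 7 + 7*v
(G(h) + s(34, 32)) + 961 = (1/(-9 + 27) + (7 + 7*34)) + 961 = (1/18 + (7 + 238)) + 961 = (1/18 + 245) + 961 = 4411/18 + 961 = 21709/18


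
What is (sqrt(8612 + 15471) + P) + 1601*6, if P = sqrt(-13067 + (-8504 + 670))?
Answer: 9606 + sqrt(24083) + I*sqrt(20901) ≈ 9761.2 + 144.57*I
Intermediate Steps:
P = I*sqrt(20901) (P = sqrt(-13067 - 7834) = sqrt(-20901) = I*sqrt(20901) ≈ 144.57*I)
(sqrt(8612 + 15471) + P) + 1601*6 = (sqrt(8612 + 15471) + I*sqrt(20901)) + 1601*6 = (sqrt(24083) + I*sqrt(20901)) + 9606 = 9606 + sqrt(24083) + I*sqrt(20901)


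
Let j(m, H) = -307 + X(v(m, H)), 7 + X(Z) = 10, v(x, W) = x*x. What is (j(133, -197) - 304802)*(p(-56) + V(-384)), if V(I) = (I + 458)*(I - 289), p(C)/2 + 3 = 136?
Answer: 15113730816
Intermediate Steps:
v(x, W) = x²
X(Z) = 3 (X(Z) = -7 + 10 = 3)
p(C) = 266 (p(C) = -6 + 2*136 = -6 + 272 = 266)
V(I) = (-289 + I)*(458 + I) (V(I) = (458 + I)*(-289 + I) = (-289 + I)*(458 + I))
j(m, H) = -304 (j(m, H) = -307 + 3 = -304)
(j(133, -197) - 304802)*(p(-56) + V(-384)) = (-304 - 304802)*(266 + (-132362 + (-384)² + 169*(-384))) = -305106*(266 + (-132362 + 147456 - 64896)) = -305106*(266 - 49802) = -305106*(-49536) = 15113730816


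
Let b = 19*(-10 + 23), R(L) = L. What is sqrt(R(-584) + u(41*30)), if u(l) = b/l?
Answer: I*sqrt(883229790)/1230 ≈ 24.162*I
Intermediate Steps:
b = 247 (b = 19*13 = 247)
u(l) = 247/l
sqrt(R(-584) + u(41*30)) = sqrt(-584 + 247/((41*30))) = sqrt(-584 + 247/1230) = sqrt(-718073/1230) = I*sqrt(883229790)/1230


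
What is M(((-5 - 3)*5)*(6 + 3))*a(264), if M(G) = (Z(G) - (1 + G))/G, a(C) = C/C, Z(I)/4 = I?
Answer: 1081/360 ≈ 3.0028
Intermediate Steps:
Z(I) = 4*I
a(C) = 1
M(G) = (-1 + 3*G)/G (M(G) = (4*G - (1 + G))/G = (4*G + (-1 - G))/G = (-1 + 3*G)/G)
M(((-5 - 3)*5)*(6 + 3))*a(264) = (3 - 1/(((-5 - 3)*5)*(6 + 3)))*1 = (3 - 1/(-8*5*9))*1 = (3 - 1/((-40*9)))*1 = (3 - 1/(-360))*1 = (3 - 1*(-1/360))*1 = (3 + 1/360)*1 = (1081/360)*1 = 1081/360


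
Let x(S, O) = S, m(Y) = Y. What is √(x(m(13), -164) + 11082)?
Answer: √11095 ≈ 105.33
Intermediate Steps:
√(x(m(13), -164) + 11082) = √(13 + 11082) = √11095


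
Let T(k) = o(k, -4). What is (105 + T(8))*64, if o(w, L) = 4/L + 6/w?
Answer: 6704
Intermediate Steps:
T(k) = -1 + 6/k (T(k) = 4/(-4) + 6/k = 4*(-¼) + 6/k = -1 + 6/k)
(105 + T(8))*64 = (105 + (6 - 1*8)/8)*64 = (105 + (6 - 8)/8)*64 = (105 + (⅛)*(-2))*64 = (105 - ¼)*64 = (419/4)*64 = 6704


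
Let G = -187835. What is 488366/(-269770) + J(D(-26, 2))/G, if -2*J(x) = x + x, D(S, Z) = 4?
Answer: -9173114853/5067224795 ≈ -1.8103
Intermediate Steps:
J(x) = -x (J(x) = -(x + x)/2 = -x)
488366/(-269770) + J(D(-26, 2))/G = 488366/(-269770) - 1*4/(-187835) = 488366*(-1/269770) - 4*(-1/187835) = -244183/134885 + 4/187835 = -9173114853/5067224795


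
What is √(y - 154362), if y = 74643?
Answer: I*√79719 ≈ 282.35*I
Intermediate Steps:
√(y - 154362) = √(74643 - 154362) = √(-79719) = I*√79719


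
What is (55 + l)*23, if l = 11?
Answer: 1518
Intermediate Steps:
(55 + l)*23 = (55 + 11)*23 = 66*23 = 1518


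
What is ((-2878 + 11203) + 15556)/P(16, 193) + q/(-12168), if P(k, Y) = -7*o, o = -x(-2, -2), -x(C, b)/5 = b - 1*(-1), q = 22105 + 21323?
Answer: 24088669/35490 ≈ 678.75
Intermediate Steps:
q = 43428
x(C, b) = -5 - 5*b (x(C, b) = -5*(b - 1*(-1)) = -5*(b + 1) = -5*(1 + b) = -5 - 5*b)
o = -5 (o = -(-5 - 5*(-2)) = -(-5 + 10) = -1*5 = -5)
P(k, Y) = 35 (P(k, Y) = -7*(-5) = 35)
((-2878 + 11203) + 15556)/P(16, 193) + q/(-12168) = ((-2878 + 11203) + 15556)/35 + 43428/(-12168) = (8325 + 15556)*(1/35) + 43428*(-1/12168) = 23881*(1/35) - 3619/1014 = 23881/35 - 3619/1014 = 24088669/35490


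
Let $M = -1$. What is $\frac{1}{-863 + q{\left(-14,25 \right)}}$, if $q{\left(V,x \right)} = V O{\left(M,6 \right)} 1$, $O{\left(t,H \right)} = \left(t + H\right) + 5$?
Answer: $- \frac{1}{1003} \approx -0.00099701$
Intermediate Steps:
$O{\left(t,H \right)} = 5 + H + t$ ($O{\left(t,H \right)} = \left(H + t\right) + 5 = 5 + H + t$)
$q{\left(V,x \right)} = 10 V$ ($q{\left(V,x \right)} = V \left(5 + 6 - 1\right) 1 = V 10 \cdot 1 = 10 V 1 = 10 V$)
$\frac{1}{-863 + q{\left(-14,25 \right)}} = \frac{1}{-863 + 10 \left(-14\right)} = \frac{1}{-863 - 140} = \frac{1}{-1003} = - \frac{1}{1003}$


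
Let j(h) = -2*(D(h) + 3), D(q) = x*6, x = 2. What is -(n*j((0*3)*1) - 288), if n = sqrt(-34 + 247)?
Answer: 288 + 30*sqrt(213) ≈ 725.84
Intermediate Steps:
D(q) = 12 (D(q) = 2*6 = 12)
n = sqrt(213) ≈ 14.595
j(h) = -30 (j(h) = -2*(12 + 3) = -2*15 = -30)
-(n*j((0*3)*1) - 288) = -(sqrt(213)*(-30) - 288) = -(-30*sqrt(213) - 288) = -(-288 - 30*sqrt(213)) = 288 + 30*sqrt(213)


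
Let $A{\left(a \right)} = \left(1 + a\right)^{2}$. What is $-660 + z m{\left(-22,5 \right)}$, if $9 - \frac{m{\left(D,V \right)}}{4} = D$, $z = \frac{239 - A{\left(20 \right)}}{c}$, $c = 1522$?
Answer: $- \frac{514784}{761} \approx -676.46$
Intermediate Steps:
$z = - \frac{101}{761}$ ($z = \frac{239 - \left(1 + 20\right)^{2}}{1522} = \left(239 - 21^{2}\right) \frac{1}{1522} = \left(239 - 441\right) \frac{1}{1522} = \left(-202\right) \frac{1}{1522} = - \frac{101}{761} \approx -0.13272$)
$m{\left(D,V \right)} = 36 - 4 D$
$-660 + z m{\left(-22,5 \right)} = -660 - \frac{101 \left(36 - -88\right)}{761} = -660 - \frac{101 \left(36 + 88\right)}{761} = -660 - \frac{12524}{761} = - \frac{514784}{761}$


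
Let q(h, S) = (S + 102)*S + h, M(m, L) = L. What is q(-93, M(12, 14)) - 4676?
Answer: -3145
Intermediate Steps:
q(h, S) = h + S*(102 + S) (q(h, S) = (102 + S)*S + h = S*(102 + S) + h = h + S*(102 + S))
q(-93, M(12, 14)) - 4676 = (-93 + 14**2 + 102*14) - 4676 = (-93 + 196 + 1428) - 4676 = 1531 - 4676 = -3145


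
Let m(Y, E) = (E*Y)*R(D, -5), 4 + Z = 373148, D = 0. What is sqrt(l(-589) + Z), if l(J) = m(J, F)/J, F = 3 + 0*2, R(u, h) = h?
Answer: sqrt(373129) ≈ 610.84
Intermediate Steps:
Z = 373144 (Z = -4 + 373148 = 373144)
F = 3 (F = 3 + 0 = 3)
m(Y, E) = -5*E*Y (m(Y, E) = (E*Y)*(-5) = -5*E*Y)
l(J) = -15 (l(J) = (-5*3*J)/J = (-15*J)/J = -15)
sqrt(l(-589) + Z) = sqrt(-15 + 373144) = sqrt(373129)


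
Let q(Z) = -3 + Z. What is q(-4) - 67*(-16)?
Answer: 1065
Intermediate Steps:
q(-4) - 67*(-16) = (-3 - 4) - 67*(-16) = -7 + 1072 = 1065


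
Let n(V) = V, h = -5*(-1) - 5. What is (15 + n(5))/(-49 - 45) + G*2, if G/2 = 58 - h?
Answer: 10894/47 ≈ 231.79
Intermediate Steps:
h = 0 (h = 5 - 5 = 0)
G = 116 (G = 2*(58 - 1*0) = 2*(58 + 0) = 2*58 = 116)
(15 + n(5))/(-49 - 45) + G*2 = (15 + 5)/(-49 - 45) + 116*2 = 20/(-94) + 232 = 20*(-1/94) + 232 = -10/47 + 232 = 10894/47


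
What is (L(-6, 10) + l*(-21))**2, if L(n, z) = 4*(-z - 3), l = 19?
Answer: 203401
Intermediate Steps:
L(n, z) = -12 - 4*z (L(n, z) = 4*(-3 - z) = -12 - 4*z)
(L(-6, 10) + l*(-21))**2 = ((-12 - 4*10) + 19*(-21))**2 = ((-12 - 40) - 399)**2 = (-52 - 399)**2 = (-451)**2 = 203401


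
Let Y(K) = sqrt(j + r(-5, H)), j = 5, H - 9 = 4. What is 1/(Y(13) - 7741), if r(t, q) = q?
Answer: -7741/59923063 - 3*sqrt(2)/59923063 ≈ -0.00012925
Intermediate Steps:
H = 13 (H = 9 + 4 = 13)
Y(K) = 3*sqrt(2) (Y(K) = sqrt(5 + 13) = sqrt(18) = 3*sqrt(2))
1/(Y(13) - 7741) = 1/(3*sqrt(2) - 7741) = 1/(-7741 + 3*sqrt(2))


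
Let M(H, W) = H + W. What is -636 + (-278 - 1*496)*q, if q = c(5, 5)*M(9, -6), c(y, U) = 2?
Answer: -5280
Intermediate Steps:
q = 6 (q = 2*(9 - 6) = 2*3 = 6)
-636 + (-278 - 1*496)*q = -636 + (-278 - 1*496)*6 = -636 + (-278 - 496)*6 = -636 - 774*6 = -636 - 4644 = -5280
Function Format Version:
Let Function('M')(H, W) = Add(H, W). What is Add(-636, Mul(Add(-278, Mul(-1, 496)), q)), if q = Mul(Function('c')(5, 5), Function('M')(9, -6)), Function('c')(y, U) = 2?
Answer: -5280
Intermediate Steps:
q = 6 (q = Mul(2, Add(9, -6)) = Mul(2, 3) = 6)
Add(-636, Mul(Add(-278, Mul(-1, 496)), q)) = Add(-636, Mul(Add(-278, Mul(-1, 496)), 6)) = Add(-636, Mul(Add(-278, -496), 6)) = Add(-636, Mul(-774, 6)) = Add(-636, -4644) = -5280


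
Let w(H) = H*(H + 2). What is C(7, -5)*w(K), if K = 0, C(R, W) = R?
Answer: 0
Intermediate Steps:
w(H) = H*(2 + H)
C(7, -5)*w(K) = 7*(0*(2 + 0)) = 7*(0*2) = 7*0 = 0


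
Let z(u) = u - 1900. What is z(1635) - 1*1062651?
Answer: -1062916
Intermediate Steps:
z(u) = -1900 + u
z(1635) - 1*1062651 = (-1900 + 1635) - 1*1062651 = -265 - 1062651 = -1062916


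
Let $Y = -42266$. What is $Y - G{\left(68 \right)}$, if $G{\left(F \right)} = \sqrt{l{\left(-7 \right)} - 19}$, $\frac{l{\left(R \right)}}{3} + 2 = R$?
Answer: $-42266 - i \sqrt{46} \approx -42266.0 - 6.7823 i$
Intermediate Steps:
$l{\left(R \right)} = -6 + 3 R$
$G{\left(F \right)} = i \sqrt{46}$ ($G{\left(F \right)} = \sqrt{\left(-6 + 3 \left(-7\right)\right) - 19} = \sqrt{\left(-6 - 21\right) - 19} = \sqrt{-27 - 19} = \sqrt{-46} = i \sqrt{46}$)
$Y - G{\left(68 \right)} = -42266 - i \sqrt{46}$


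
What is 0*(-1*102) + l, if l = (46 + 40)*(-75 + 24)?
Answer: -4386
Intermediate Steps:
l = -4386 (l = 86*(-51) = -4386)
0*(-1*102) + l = 0*(-1*102) - 4386 = 0*(-102) - 4386 = 0 - 4386 = -4386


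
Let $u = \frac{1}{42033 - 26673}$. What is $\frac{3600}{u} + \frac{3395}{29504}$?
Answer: $\frac{1631453187395}{29504} \approx 5.5296 \cdot 10^{7}$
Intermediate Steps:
$u = \frac{1}{15360} \approx 6.5104 \cdot 10^{-5}$
$\frac{3600}{u} + \frac{3395}{29504} = 3600 \frac{1}{\frac{1}{15360}} + \frac{3395}{29504} = 3600 \cdot 15360 + 3395 \cdot \frac{1}{29504} = 55296000 + \frac{3395}{29504} = \frac{1631453187395}{29504}$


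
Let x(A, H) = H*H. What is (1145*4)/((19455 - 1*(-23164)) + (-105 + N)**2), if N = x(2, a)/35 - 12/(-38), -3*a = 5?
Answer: 1312453044/15348586343 ≈ 0.085510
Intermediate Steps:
a = -5/3 (a = -1/3*5 = -5/3 ≈ -1.6667)
x(A, H) = H**2
N = 473/1197 (N = (-5/3)**2/35 - 12/(-38) = (25/9)*(1/35) - 12*(-1/38) = 5/63 + 6/19 = 473/1197 ≈ 0.39515)
(1145*4)/((19455 - 1*(-23164)) + (-105 + N)**2) = (1145*4)/((19455 - 1*(-23164)) + (-105 + 473/1197)**2) = 4580/((19455 + 23164) + (-125212/1197)**2) = 4580/(42619 + 15678044944/1432809) = 4580/(76742931715/1432809) = 4580*(1432809/76742931715) = 1312453044/15348586343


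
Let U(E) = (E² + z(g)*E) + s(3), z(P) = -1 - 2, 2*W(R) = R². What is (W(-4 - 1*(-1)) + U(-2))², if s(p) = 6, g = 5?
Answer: 1681/4 ≈ 420.25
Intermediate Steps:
W(R) = R²/2
z(P) = -3
U(E) = 6 + E² - 3*E (U(E) = (E² - 3*E) + 6 = 6 + E² - 3*E)
(W(-4 - 1*(-1)) + U(-2))² = ((-4 - 1*(-1))²/2 + (6 + (-2)² - 3*(-2)))² = ((-4 + 1)²/2 + (6 + 4 + 6))² = ((½)*(-3)² + 16)² = ((½)*9 + 16)² = (9/2 + 16)² = (41/2)² = 1681/4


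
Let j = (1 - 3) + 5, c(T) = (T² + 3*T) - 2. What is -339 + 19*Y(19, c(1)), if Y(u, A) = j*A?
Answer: -225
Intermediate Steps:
c(T) = -2 + T² + 3*T
j = 3 (j = -2 + 5 = 3)
Y(u, A) = 3*A
-339 + 19*Y(19, c(1)) = -339 + 19*(3*(-2 + 1² + 3*1)) = -339 + 19*(3*(-2 + 1 + 3)) = -339 + 19*(3*2) = -339 + 19*6 = -339 + 114 = -225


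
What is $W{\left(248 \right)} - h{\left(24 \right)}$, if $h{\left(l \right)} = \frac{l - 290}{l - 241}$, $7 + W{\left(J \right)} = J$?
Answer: $\frac{7433}{31} \approx 239.77$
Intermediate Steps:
$W{\left(J \right)} = -7 + J$
$h{\left(l \right)} = \frac{-290 + l}{-241 + l}$
$W{\left(248 \right)} - h{\left(24 \right)} = \left(-7 + 248\right) - \frac{-290 + 24}{-241 + 24} = 241 - \frac{1}{-217} \left(-266\right) = 241 - \left(- \frac{1}{217}\right) \left(-266\right) = 241 - \frac{38}{31} = \frac{7433}{31}$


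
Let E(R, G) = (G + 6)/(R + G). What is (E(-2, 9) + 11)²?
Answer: 8464/49 ≈ 172.73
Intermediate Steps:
E(R, G) = (6 + G)/(G + R)
(E(-2, 9) + 11)² = ((6 + 9)/(9 - 2) + 11)² = (15/7 + 11)² = (92/7)² = 8464/49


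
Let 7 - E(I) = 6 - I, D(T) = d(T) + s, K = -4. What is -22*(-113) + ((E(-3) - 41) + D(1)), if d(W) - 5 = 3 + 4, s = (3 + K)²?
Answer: 2456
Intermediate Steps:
s = 1 (s = (3 - 4)² = (-1)² = 1)
d(W) = 12 (d(W) = 5 + (3 + 4) = 5 + 7 = 12)
D(T) = 13 (D(T) = 12 + 1 = 13)
E(I) = 1 + I (E(I) = 7 - (6 - I) = 7 + (-6 + I) = 1 + I)
-22*(-113) + ((E(-3) - 41) + D(1)) = -22*(-113) + (((1 - 3) - 41) + 13) = 2486 + ((-2 - 41) + 13) = 2486 + (-43 + 13) = 2486 - 30 = 2456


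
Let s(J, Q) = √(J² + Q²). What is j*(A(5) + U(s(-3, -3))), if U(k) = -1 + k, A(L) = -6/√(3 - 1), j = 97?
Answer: -97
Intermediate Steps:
A(L) = -3*√2 (A(L) = -6*√2/2 = -3*√2)
j*(A(5) + U(s(-3, -3))) = 97*(-3*√2 + (-1 + √((-3)² + (-3)²))) = 97*(-3*√2 + (-1 + √(9 + 9))) = 97*(-3*√2 + (-1 + √18)) = 97*(-3*√2 + (-1 + 3*√2)) = 97*(-1) = -97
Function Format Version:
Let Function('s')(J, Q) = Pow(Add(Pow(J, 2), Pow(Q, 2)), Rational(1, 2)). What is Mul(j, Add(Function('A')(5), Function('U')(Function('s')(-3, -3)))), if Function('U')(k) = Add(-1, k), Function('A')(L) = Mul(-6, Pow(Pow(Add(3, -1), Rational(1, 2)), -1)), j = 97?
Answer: -97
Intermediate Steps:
Function('A')(L) = Mul(-3, Pow(2, Rational(1, 2))) (Function('A')(L) = Mul(-6, Pow(Pow(2, Rational(1, 2)), -1)) = Mul(-6, Mul(Rational(1, 2), Pow(2, Rational(1, 2)))) = Mul(-3, Pow(2, Rational(1, 2))))
Mul(j, Add(Function('A')(5), Function('U')(Function('s')(-3, -3)))) = Mul(97, Add(Mul(-3, Pow(2, Rational(1, 2))), Add(-1, Pow(Add(Pow(-3, 2), Pow(-3, 2)), Rational(1, 2))))) = Mul(97, Add(Mul(-3, Pow(2, Rational(1, 2))), Add(-1, Pow(Add(9, 9), Rational(1, 2))))) = Mul(97, Add(Mul(-3, Pow(2, Rational(1, 2))), Add(-1, Pow(18, Rational(1, 2))))) = Mul(97, Add(Mul(-3, Pow(2, Rational(1, 2))), Add(-1, Mul(3, Pow(2, Rational(1, 2)))))) = Mul(97, -1) = -97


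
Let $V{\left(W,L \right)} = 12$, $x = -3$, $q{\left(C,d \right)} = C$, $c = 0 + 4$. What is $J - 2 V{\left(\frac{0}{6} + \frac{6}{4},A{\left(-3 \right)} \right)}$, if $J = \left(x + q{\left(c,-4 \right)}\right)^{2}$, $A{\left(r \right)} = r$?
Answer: $-23$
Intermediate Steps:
$c = 4$
$J = 1$ ($J = \left(-3 + 4\right)^{2} = 1^{2} = 1$)
$J - 2 V{\left(\frac{0}{6} + \frac{6}{4},A{\left(-3 \right)} \right)} = 1 - 24 = -23$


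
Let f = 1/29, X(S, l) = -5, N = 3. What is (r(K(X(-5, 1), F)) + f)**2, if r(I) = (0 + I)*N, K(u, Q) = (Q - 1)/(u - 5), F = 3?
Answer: 6724/21025 ≈ 0.31981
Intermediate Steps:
K(u, Q) = (-1 + Q)/(-5 + u)
r(I) = 3*I (r(I) = (0 + I)*3 = I*3 = 3*I)
f = 1/29 ≈ 0.034483
(r(K(X(-5, 1), F)) + f)**2 = (3*((-1 + 3)/(-5 - 5)) + 1/29)**2 = (3*(2/(-10)) + 1/29)**2 = (3*(-1/10*2) + 1/29)**2 = (3*(-1/5) + 1/29)**2 = (-3/5 + 1/29)**2 = (-82/145)**2 = 6724/21025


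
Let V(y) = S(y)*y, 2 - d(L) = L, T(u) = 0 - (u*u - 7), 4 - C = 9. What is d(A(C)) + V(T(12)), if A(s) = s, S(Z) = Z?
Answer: 18776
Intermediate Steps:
C = -5 (C = 4 - 1*9 = 4 - 9 = -5)
T(u) = 7 - u² (T(u) = 0 - (u² - 7) = 0 - (-7 + u²) = 0 + (7 - u²) = 7 - u²)
d(L) = 2 - L
V(y) = y² (V(y) = y*y = y²)
d(A(C)) + V(T(12)) = (2 - 1*(-5)) + (7 - 1*12²)² = (2 + 5) + (7 - 1*144)² = 7 + (7 - 144)² = 7 + (-137)² = 7 + 18769 = 18776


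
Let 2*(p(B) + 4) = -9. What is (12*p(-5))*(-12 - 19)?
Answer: 3162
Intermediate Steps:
p(B) = -17/2 (p(B) = -4 + (1/2)*(-9) = -4 - 9/2 = -17/2)
(12*p(-5))*(-12 - 19) = (12*(-17/2))*(-12 - 19) = -102*(-31) = 3162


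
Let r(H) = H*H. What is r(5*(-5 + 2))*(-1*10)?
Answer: -2250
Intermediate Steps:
r(H) = H**2
r(5*(-5 + 2))*(-1*10) = (5*(-5 + 2))**2*(-1*10) = (5*(-3))**2*(-10) = (-15)**2*(-10) = 225*(-10) = -2250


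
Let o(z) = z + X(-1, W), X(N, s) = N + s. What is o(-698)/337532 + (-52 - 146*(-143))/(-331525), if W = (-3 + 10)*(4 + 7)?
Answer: -40649719/628653350 ≈ -0.064662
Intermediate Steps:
W = 77 (W = 7*11 = 77)
o(z) = 76 + z (o(z) = z + (-1 + 77) = z + 76 = 76 + z)
o(-698)/337532 + (-52 - 146*(-143))/(-331525) = (76 - 698)/337532 + (-52 - 146*(-143))/(-331525) = -622*1/337532 + (-52 + 20878)*(-1/331525) = -311/168766 + 20826*(-1/331525) = -311/168766 - 234/3725 = -40649719/628653350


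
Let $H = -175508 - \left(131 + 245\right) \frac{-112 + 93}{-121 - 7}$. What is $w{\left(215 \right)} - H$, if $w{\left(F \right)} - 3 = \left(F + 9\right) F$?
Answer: $\frac{3579629}{16} \approx 2.2373 \cdot 10^{5}$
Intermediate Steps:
$w{\left(F \right)} = 3 + F \left(9 + F\right)$ ($w{\left(F \right)} = 3 + \left(F + 9\right) F = 3 + \left(9 + F\right) F = 3 + F \left(9 + F\right)$)
$H = - \frac{2809021}{16}$ ($H = -175508 - 376 \left(- \frac{19}{-128}\right) = -175508 - 376 \left(\left(-19\right) \left(- \frac{1}{128}\right)\right) = -175508 - 376 \cdot \frac{19}{128} = -175508 - \frac{893}{16} = - \frac{2809021}{16} \approx -1.7556 \cdot 10^{5}$)
$w{\left(215 \right)} - H = \left(3 + 215^{2} + 9 \cdot 215\right) - - \frac{2809021}{16} = \left(3 + 46225 + 1935\right) + \frac{2809021}{16} = 48163 + \frac{2809021}{16} = \frac{3579629}{16}$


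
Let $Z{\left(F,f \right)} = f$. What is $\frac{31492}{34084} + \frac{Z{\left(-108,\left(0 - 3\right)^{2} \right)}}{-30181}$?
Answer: $\frac{237538324}{257172301} \approx 0.92365$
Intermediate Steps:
$\frac{31492}{34084} + \frac{Z{\left(-108,\left(0 - 3\right)^{2} \right)}}{-30181} = \frac{31492}{34084} + \frac{\left(0 - 3\right)^{2}}{-30181} = 31492 \cdot \frac{1}{34084} + \left(-3\right)^{2} \left(- \frac{1}{30181}\right) = \frac{7873}{8521} + 9 \left(- \frac{1}{30181}\right) = \frac{7873}{8521} - \frac{9}{30181} = \frac{237538324}{257172301}$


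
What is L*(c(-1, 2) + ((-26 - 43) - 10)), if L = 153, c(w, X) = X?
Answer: -11781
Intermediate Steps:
L*(c(-1, 2) + ((-26 - 43) - 10)) = 153*(2 + ((-26 - 43) - 10)) = 153*(2 + (-69 - 10)) = 153*(2 - 79) = 153*(-77) = -11781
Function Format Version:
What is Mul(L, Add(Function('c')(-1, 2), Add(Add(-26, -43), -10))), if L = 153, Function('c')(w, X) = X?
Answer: -11781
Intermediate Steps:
Mul(L, Add(Function('c')(-1, 2), Add(Add(-26, -43), -10))) = Mul(153, Add(2, Add(Add(-26, -43), -10))) = Mul(153, Add(2, Add(-69, -10))) = Mul(153, Add(2, -79)) = Mul(153, -77) = -11781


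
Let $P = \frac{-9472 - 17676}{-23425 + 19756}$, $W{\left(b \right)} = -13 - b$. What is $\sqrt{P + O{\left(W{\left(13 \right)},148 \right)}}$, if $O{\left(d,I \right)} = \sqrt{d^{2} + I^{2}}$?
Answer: $\frac{\sqrt{99606012 + 26923122 \sqrt{5645}}}{3669} \approx 12.557$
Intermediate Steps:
$O{\left(d,I \right)} = \sqrt{I^{2} + d^{2}}$
$P = \frac{27148}{3669}$ ($P = - \frac{27148}{-3669} = \left(-27148\right) \left(- \frac{1}{3669}\right) = \frac{27148}{3669} \approx 7.3993$)
$\sqrt{P + O{\left(W{\left(13 \right)},148 \right)}} = \sqrt{\frac{27148}{3669} + \sqrt{148^{2} + \left(-13 - 13\right)^{2}}} = \sqrt{\frac{27148}{3669} + \sqrt{21904 + \left(-13 - 13\right)^{2}}} = \sqrt{\frac{27148}{3669} + \sqrt{21904 + \left(-26\right)^{2}}} = \sqrt{\frac{27148}{3669} + \sqrt{21904 + 676}} = \sqrt{\frac{27148}{3669} + \sqrt{22580}} = \sqrt{\frac{27148}{3669} + 2 \sqrt{5645}}$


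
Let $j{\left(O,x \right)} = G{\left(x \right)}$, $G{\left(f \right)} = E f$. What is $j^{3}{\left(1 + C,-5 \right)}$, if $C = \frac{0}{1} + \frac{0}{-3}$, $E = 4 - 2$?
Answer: $-1000$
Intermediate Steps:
$E = 2$
$C = 0$ ($C = 0 \cdot 1 + 0 \left(- \frac{1}{3}\right) = 0 + 0 = 0$)
$G{\left(f \right)} = 2 f$
$j{\left(O,x \right)} = 2 x$
$j^{3}{\left(1 + C,-5 \right)} = \left(2 \left(-5\right)\right)^{3} = \left(-10\right)^{3} = -1000$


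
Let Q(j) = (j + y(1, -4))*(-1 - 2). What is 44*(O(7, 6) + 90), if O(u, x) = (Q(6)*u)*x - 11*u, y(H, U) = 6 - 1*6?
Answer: -32692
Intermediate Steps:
y(H, U) = 0 (y(H, U) = 6 - 6 = 0)
Q(j) = -3*j (Q(j) = (j + 0)*(-1 - 2) = j*(-3) = -3*j)
O(u, x) = -11*u - 18*u*x (O(u, x) = ((-3*6)*u)*x - 11*u = (-18*u)*x - 11*u = -18*u*x - 11*u = -11*u - 18*u*x)
44*(O(7, 6) + 90) = 44*(-1*7*(11 + 18*6) + 90) = 44*(-1*7*(11 + 108) + 90) = 44*(-1*7*119 + 90) = 44*(-833 + 90) = 44*(-743) = -32692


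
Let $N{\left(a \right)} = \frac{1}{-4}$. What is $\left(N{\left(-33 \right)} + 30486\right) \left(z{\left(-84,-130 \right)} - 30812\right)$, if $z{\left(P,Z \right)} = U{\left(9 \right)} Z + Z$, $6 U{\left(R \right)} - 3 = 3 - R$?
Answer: $- \frac{3765234011}{4} \approx -9.4131 \cdot 10^{8}$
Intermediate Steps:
$U{\left(R \right)} = 1 - \frac{R}{6}$ ($U{\left(R \right)} = \frac{1}{2} + \frac{3 - R}{6} = \frac{1}{2} - \left(- \frac{1}{2} + \frac{R}{6}\right) = 1 - \frac{R}{6}$)
$z{\left(P,Z \right)} = \frac{Z}{2}$ ($z{\left(P,Z \right)} = \left(1 - \frac{3}{2}\right) Z + Z = - \frac{Z}{2} + Z = \frac{Z}{2}$)
$N{\left(a \right)} = - \frac{1}{4}$
$\left(N{\left(-33 \right)} + 30486\right) \left(z{\left(-84,-130 \right)} - 30812\right) = \left(- \frac{1}{4} + 30486\right) \left(\frac{1}{2} \left(-130\right) - 30812\right) = \frac{121943 \left(-65 - 30812\right)}{4} = \frac{121943}{4} \left(-30877\right) = - \frac{3765234011}{4}$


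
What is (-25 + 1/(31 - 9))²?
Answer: 301401/484 ≈ 622.73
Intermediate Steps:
(-25 + 1/(31 - 9))² = (-25 + 1/22)² = (-549/22)² = 301401/484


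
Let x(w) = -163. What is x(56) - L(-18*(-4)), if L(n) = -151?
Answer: -12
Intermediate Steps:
x(56) - L(-18*(-4)) = -163 - 1*(-151) = -163 + 151 = -12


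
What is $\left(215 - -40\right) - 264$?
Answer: $-9$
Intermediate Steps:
$\left(215 - -40\right) - 264 = \left(215 + 40\right) - 264 = 255 - 264 = -9$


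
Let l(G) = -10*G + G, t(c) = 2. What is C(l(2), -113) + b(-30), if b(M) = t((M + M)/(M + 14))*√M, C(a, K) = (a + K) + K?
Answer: -244 + 2*I*√30 ≈ -244.0 + 10.954*I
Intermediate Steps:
l(G) = -9*G
C(a, K) = a + 2*K (C(a, K) = (K + a) + K = a + 2*K)
b(M) = 2*√M
C(l(2), -113) + b(-30) = (-9*2 + 2*(-113)) + 2*√(-30) = (-18 - 226) + 2*(I*√30) = -244 + 2*I*√30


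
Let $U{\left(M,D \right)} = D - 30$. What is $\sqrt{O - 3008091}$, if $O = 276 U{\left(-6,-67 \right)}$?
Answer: $3 i \sqrt{337207} \approx 1742.1 i$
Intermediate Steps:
$U{\left(M,D \right)} = -30 + D$
$O = -26772$ ($O = 276 \left(-30 - 67\right) = 276 \left(-97\right) = -26772$)
$\sqrt{O - 3008091} = \sqrt{-26772 - 3008091} = \sqrt{-3034863} = 3 i \sqrt{337207}$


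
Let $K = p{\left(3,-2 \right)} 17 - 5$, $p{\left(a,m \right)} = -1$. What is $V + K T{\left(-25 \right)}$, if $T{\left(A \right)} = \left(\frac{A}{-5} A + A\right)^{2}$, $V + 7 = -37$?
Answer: $-495044$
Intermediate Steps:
$V = -44$ ($V = -7 - 37 = -44$)
$K = -22$ ($K = \left(-1\right) 17 - 5 = -17 - 5 = -22$)
$T{\left(A \right)} = \left(A - \frac{A^{2}}{5}\right)^{2}$ ($T{\left(A \right)} = \left(A \left(- \frac{1}{5}\right) A + A\right)^{2} = \left(- \frac{A}{5} A + A\right)^{2} = \left(- \frac{A^{2}}{5} + A\right)^{2} = \left(A - \frac{A^{2}}{5}\right)^{2}$)
$V + K T{\left(-25 \right)} = -44 - 22 \frac{\left(-25\right)^{2} \left(-5 - 25\right)^{2}}{25} = -44 - 22 \cdot \frac{1}{25} \cdot 625 \left(-30\right)^{2} = -44 - 22 \cdot \frac{1}{25} \cdot 625 \cdot 900 = -44 - 495000 = -495044$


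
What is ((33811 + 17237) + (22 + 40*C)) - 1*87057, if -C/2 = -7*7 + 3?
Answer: -32307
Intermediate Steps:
C = 92 (C = -2*(-7*7 + 3) = -2*(-49 + 3) = -2*(-46) = 92)
((33811 + 17237) + (22 + 40*C)) - 1*87057 = ((33811 + 17237) + (22 + 40*92)) - 1*87057 = (51048 + (22 + 3680)) - 87057 = (51048 + 3702) - 87057 = 54750 - 87057 = -32307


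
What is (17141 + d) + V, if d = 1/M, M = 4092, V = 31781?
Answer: 200188825/4092 ≈ 48922.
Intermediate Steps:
d = 1/4092 ≈ 0.00024438
(17141 + d) + V = (17141 + 1/4092) + 31781 = 70140973/4092 + 31781 = 200188825/4092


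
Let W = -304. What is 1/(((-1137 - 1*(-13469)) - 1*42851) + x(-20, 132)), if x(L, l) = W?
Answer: -1/30823 ≈ -3.2443e-5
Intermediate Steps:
x(L, l) = -304
1/(((-1137 - 1*(-13469)) - 1*42851) + x(-20, 132)) = 1/(((-1137 - 1*(-13469)) - 1*42851) - 304) = 1/(((-1137 + 13469) - 42851) - 304) = 1/((12332 - 42851) - 304) = 1/(-30519 - 304) = 1/(-30823) = -1/30823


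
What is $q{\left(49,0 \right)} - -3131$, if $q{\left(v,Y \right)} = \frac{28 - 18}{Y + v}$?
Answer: $\frac{153429}{49} \approx 3131.2$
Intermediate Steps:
$q{\left(v,Y \right)} = \frac{10}{Y + v}$
$q{\left(49,0 \right)} - -3131 = \frac{10}{0 + 49} - -3131 = \frac{10}{49} + 3131 = \frac{153429}{49}$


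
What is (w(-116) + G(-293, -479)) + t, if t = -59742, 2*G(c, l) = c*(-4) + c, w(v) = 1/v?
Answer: -6879091/116 ≈ -59303.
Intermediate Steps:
G(c, l) = -3*c/2 (G(c, l) = (c*(-4) + c)/2 = (-4*c + c)/2 = (-3*c)/2 = -3*c/2)
(w(-116) + G(-293, -479)) + t = (1/(-116) - 3/2*(-293)) - 59742 = (-1/116 + 879/2) - 59742 = 50981/116 - 59742 = -6879091/116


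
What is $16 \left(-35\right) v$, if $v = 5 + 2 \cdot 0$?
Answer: $-2800$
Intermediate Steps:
$v = 5$ ($v = 5 + 0 = 5$)
$16 \left(-35\right) v = 16 \left(-35\right) 5 = \left(-560\right) 5 = -2800$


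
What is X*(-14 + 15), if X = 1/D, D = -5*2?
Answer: -⅒ ≈ -0.10000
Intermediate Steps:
D = -10
X = -⅒ (X = 1/(-10) = -⅒ ≈ -0.10000)
X*(-14 + 15) = -(-14 + 15)/10 = -⅒*1 = -⅒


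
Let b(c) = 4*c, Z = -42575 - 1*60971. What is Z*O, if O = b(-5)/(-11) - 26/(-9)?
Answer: -48252436/99 ≈ -4.8740e+5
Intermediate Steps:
Z = -103546 (Z = -42575 - 60971 = -103546)
O = 466/99 (O = (4*(-5))/(-11) - 26/(-9) = -20*(-1/11) - 26*(-1/9) = 20/11 + 26/9 = 466/99 ≈ 4.7071)
Z*O = -103546*466/99 = -48252436/99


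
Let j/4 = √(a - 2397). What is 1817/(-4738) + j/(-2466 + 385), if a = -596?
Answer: -79/206 - 4*I*√2993/2081 ≈ -0.3835 - 0.10516*I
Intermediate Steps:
j = 4*I*√2993 (j = 4*√(-596 - 2397) = 4*√(-2993) = 4*(I*√2993) = 4*I*√2993 ≈ 218.83*I)
1817/(-4738) + j/(-2466 + 385) = 1817/(-4738) + (4*I*√2993)/(-2466 + 385) = 1817*(-1/4738) + (4*I*√2993)/(-2081) = -79/206 + (4*I*√2993)*(-1/2081) = -79/206 - 4*I*√2993/2081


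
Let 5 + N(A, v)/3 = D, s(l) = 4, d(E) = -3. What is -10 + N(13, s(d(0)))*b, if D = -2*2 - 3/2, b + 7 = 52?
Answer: -2855/2 ≈ -1427.5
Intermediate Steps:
b = 45 (b = -7 + 52 = 45)
D = -11/2 (D = -4 - 3*½ = -4 - 3/2 = -11/2 ≈ -5.5000)
N(A, v) = -63/2 (N(A, v) = -15 + 3*(-11/2) = -15 - 33/2 = -63/2)
-10 + N(13, s(d(0)))*b = -10 - 63/2*45 = -10 - 2835/2 = -2855/2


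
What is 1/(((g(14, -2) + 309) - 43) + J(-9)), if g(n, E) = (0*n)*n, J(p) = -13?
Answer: 1/253 ≈ 0.0039526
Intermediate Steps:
g(n, E) = 0 (g(n, E) = 0*n = 0)
1/(((g(14, -2) + 309) - 43) + J(-9)) = 1/(((0 + 309) - 43) - 13) = 1/((309 - 43) - 13) = 1/(266 - 13) = 1/253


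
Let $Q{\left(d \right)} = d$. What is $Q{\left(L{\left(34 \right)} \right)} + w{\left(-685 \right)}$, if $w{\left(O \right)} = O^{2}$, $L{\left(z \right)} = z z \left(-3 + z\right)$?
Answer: $505061$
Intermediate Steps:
$L{\left(z \right)} = z^{2} \left(-3 + z\right)$
$Q{\left(L{\left(34 \right)} \right)} + w{\left(-685 \right)} = 34^{2} \left(-3 + 34\right) + \left(-685\right)^{2} = 1156 \cdot 31 + 469225 = 35836 + 469225 = 505061$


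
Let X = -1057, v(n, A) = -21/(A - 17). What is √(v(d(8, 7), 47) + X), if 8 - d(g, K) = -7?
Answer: I*√105770/10 ≈ 32.522*I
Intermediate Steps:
d(g, K) = 15 (d(g, K) = 8 - 1*(-7) = 8 + 7 = 15)
v(n, A) = -21/(-17 + A)
√(v(d(8, 7), 47) + X) = √(-21/(-17 + 47) - 1057) = √(-21/30 - 1057) = √(-21*1/30 - 1057) = √(-7/10 - 1057) = √(-10577/10) = I*√105770/10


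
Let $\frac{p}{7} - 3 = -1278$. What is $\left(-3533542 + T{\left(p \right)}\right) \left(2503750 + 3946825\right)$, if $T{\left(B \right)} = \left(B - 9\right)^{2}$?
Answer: $492068012918050$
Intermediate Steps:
$p = -8925$ ($p = 21 + 7 \left(-1278\right) = 21 - 8946 = -8925$)
$T{\left(B \right)} = \left(-9 + B\right)^{2}$ ($T{\left(B \right)} = \left(B - 9\right)^{2} = \left(-9 + B\right)^{2}$)
$\left(-3533542 + T{\left(p \right)}\right) \left(2503750 + 3946825\right) = \left(-3533542 + \left(-9 - 8925\right)^{2}\right) \left(2503750 + 3946825\right) = \left(-3533542 + \left(-8934\right)^{2}\right) 6450575 = \left(-3533542 + 79816356\right) 6450575 = 76282814 \cdot 6450575 = 492068012918050$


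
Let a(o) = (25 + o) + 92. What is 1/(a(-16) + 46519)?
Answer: 1/46620 ≈ 2.1450e-5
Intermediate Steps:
a(o) = 117 + o
1/(a(-16) + 46519) = 1/((117 - 16) + 46519) = 1/(101 + 46519) = 1/46620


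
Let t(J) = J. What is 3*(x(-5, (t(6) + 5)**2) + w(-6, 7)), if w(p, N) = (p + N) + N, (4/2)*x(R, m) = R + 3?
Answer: 21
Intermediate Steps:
x(R, m) = 3/2 + R/2 (x(R, m) = (R + 3)/2 = (3 + R)/2 = 3/2 + R/2)
w(p, N) = p + 2*N (w(p, N) = (N + p) + N = p + 2*N)
3*(x(-5, (t(6) + 5)**2) + w(-6, 7)) = 3*((3/2 + (1/2)*(-5)) + (-6 + 2*7)) = 3*((3/2 - 5/2) + (-6 + 14)) = 3*(-1 + 8) = 3*7 = 21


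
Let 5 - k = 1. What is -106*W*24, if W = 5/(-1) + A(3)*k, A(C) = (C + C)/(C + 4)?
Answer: 27984/7 ≈ 3997.7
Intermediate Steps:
k = 4 (k = 5 - 1*1 = 5 - 1 = 4)
A(C) = 2*C/(4 + C) (A(C) = (2*C)/(4 + C) = 2*C/(4 + C))
W = -11/7 (W = 5/(-1) + (2*3/(4 + 3))*4 = 5*(-1) + (2*3/7)*4 = -5 + (2*3*(⅐))*4 = -5 + (6/7)*4 = -5 + 24/7 = -11/7 ≈ -1.5714)
-106*W*24 = -106*(-11/7)*24 = (1166/7)*24 = 27984/7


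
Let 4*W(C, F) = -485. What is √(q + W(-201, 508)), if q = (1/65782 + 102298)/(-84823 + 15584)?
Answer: 3*I*√282888286197297687079/4554679898 ≈ 11.078*I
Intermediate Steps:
W(C, F) = -485/4 (W(C, F) = (¼)*(-485) = -485/4)
q = -6729367037/4554679898 (q = (1/65782 + 102298)/(-69239) = (6729367037/65782)*(-1/69239) = -6729367037/4554679898 ≈ -1.4775)
√(q + W(-201, 508)) = √(-6729367037/4554679898 - 485/4) = √(-1117968609339/9109359796) = 3*I*√282888286197297687079/4554679898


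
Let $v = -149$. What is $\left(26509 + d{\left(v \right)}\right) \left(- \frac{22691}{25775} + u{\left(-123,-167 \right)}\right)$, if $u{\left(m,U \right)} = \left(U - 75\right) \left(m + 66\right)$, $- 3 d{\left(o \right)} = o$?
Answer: $\frac{28326224998484}{77325} \approx 3.6633 \cdot 10^{8}$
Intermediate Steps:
$d{\left(o \right)} = - \frac{o}{3}$
$u{\left(m,U \right)} = \left(-75 + U\right) \left(66 + m\right)$
$\left(26509 + d{\left(v \right)}\right) \left(- \frac{22691}{25775} + u{\left(-123,-167 \right)}\right) = \left(26509 - - \frac{149}{3}\right) \left(- \frac{22691}{25775} - -13794\right) = \left(26509 + \frac{149}{3}\right) \left(\left(-22691\right) \frac{1}{25775} + \left(-4950 + 9225 - 11022 + 20541\right)\right) = \frac{79676 \left(- \frac{22691}{25775} + 13794\right)}{3} = \frac{79676}{3} \cdot \frac{355517659}{25775} = \frac{28326224998484}{77325}$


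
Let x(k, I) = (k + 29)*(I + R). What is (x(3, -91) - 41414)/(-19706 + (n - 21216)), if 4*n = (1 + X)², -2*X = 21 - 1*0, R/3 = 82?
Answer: 583264/654391 ≈ 0.89131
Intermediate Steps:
R = 246 (R = 3*82 = 246)
X = -21/2 (X = -(21 - 1*0)/2 = -(21 + 0)/2 = -½*21 = -21/2 ≈ -10.500)
n = 361/16 (n = (1 - 21/2)²/4 = (-19/2)²/4 = (¼)*(361/4) = 361/16 ≈ 22.563)
x(k, I) = (29 + k)*(246 + I) (x(k, I) = (k + 29)*(I + 246) = (29 + k)*(246 + I))
(x(3, -91) - 41414)/(-19706 + (n - 21216)) = ((7134 + 29*(-91) + 246*3 - 91*3) - 41414)/(-19706 + (361/16 - 21216)) = ((7134 - 2639 + 738 - 273) - 41414)/(-19706 - 339095/16) = (4960 - 41414)/(-654391/16) = -36454*(-16/654391) = 583264/654391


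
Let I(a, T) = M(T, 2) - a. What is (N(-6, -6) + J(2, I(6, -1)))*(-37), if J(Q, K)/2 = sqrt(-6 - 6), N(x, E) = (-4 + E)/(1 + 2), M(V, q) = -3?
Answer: 370/3 - 148*I*sqrt(3) ≈ 123.33 - 256.34*I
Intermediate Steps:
N(x, E) = -4/3 + E/3 (N(x, E) = (-4 + E)/3 = (-4 + E)*(1/3) = -4/3 + E/3)
I(a, T) = -3 - a
J(Q, K) = 4*I*sqrt(3) (J(Q, K) = 2*sqrt(-6 - 6) = 2*sqrt(-12) = 2*(2*I*sqrt(3)) = 4*I*sqrt(3))
(N(-6, -6) + J(2, I(6, -1)))*(-37) = ((-4/3 + (1/3)*(-6)) + 4*I*sqrt(3))*(-37) = ((-4/3 - 2) + 4*I*sqrt(3))*(-37) = (-10/3 + 4*I*sqrt(3))*(-37) = 370/3 - 148*I*sqrt(3)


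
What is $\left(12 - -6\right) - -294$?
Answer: $312$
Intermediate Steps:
$\left(12 - -6\right) - -294 = \left(12 + 6\right) + 294 = 18 + 294 = 312$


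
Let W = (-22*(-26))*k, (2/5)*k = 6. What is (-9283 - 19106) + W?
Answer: -19809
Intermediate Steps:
k = 15 (k = (5/2)*6 = 15)
W = 8580 (W = -22*(-26)*15 = 572*15 = 8580)
(-9283 - 19106) + W = (-9283 - 19106) + 8580 = -28389 + 8580 = -19809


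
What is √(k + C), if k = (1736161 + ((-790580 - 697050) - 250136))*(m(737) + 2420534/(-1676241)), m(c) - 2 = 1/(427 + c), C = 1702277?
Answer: 11*√374638209936220853/5161758 ≈ 1304.4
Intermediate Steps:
m(c) = 2 + 1/(427 + c)
k = -193752695485/216793836 (k = (1736161 + ((-790580 - 697050) - 250136))*((855 + 2*737)/(427 + 737) + 2420534/(-1676241)) = (1736161 + (-1487630 - 250136))*((855 + 1474)/1164 + 2420534*(-1/1676241)) = (1736161 - 1737766)*((1/1164)*2329 - 2420534/1676241) = -1605*(2329/1164 - 2420534/1676241) = -1605*362154571/650381508 = -193752695485/216793836 ≈ -893.72)
√(k + C) = √(-193752695485/216793836 + 1702277) = √(368849408069087/216793836) = 11*√374638209936220853/5161758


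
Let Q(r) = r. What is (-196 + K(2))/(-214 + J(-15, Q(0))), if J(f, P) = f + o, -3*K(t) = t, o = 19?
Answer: 59/63 ≈ 0.93651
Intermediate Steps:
K(t) = -t/3
J(f, P) = 19 + f (J(f, P) = f + 19 = 19 + f)
(-196 + K(2))/(-214 + J(-15, Q(0))) = (-196 - 1/3*2)/(-214 + (19 - 15)) = (-196 - 2/3)/(-214 + 4) = -590/3/(-210) = -590/3*(-1/210) = 59/63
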